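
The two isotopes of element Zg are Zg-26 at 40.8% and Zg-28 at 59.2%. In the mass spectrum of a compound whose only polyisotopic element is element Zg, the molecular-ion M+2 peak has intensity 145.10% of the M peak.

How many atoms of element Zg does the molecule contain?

The M+2/M ratio from n Zg atoms is n · q/p = n · 0.592/0.408.
n = 1.4510 × 0.408/0.592 = 1.00 ≈ 1

1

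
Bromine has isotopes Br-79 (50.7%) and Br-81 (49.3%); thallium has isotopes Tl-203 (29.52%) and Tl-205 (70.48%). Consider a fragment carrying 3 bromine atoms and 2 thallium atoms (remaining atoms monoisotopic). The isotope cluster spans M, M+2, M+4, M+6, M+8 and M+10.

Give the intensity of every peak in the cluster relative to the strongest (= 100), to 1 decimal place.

3.2 : 24.7 : 72.3 : 100.0 : 66.1 : 16.9

Bromine pattern (n=3): 0.13032384 : 0.38017547 : 0.36967753 : 0.11982316
Thallium pattern (n=2): 0.08714304 : 0.41611392 : 0.49674304
Convolve the two distributions (both contribute in 2-u steps):
  M: 0.13032384×0.08714304 = 0.011357
  M+2: 0.13032384×0.41611392 + 0.38017547×0.08714304 = 0.087359
  M+4: 0.13032384×0.49674304 + 0.38017547×0.41611392 + 0.36967753×0.08714304 = 0.255149
  M+6: 0.38017547×0.49674304 + 0.36967753×0.41611392 + 0.11982316×0.08714304 = 0.353119
  M+8: 0.36967753×0.49674304 + 0.11982316×0.41611392 = 0.233495
  M+10: 0.11982316×0.49674304 = 0.059521
Scale to base peak (0.353119) = 100: 3.2 : 24.7 : 72.3 : 100.0 : 66.1 : 16.9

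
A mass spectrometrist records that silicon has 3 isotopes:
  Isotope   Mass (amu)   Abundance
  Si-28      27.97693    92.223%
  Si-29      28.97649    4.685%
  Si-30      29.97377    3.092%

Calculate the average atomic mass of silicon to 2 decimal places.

Weight each isotope mass by its fractional abundance: 0.92223 × 27.97693 + 0.04685 × 28.97649 + 0.03092 × 29.97377
= 25.801164 + 1.357549 + 0.926789 = 28.085502 amu

28.09 amu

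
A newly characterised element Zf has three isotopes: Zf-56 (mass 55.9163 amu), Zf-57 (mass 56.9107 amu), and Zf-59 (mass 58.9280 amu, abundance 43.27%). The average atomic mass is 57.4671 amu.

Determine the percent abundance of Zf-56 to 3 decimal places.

31.827%

The remaining 56.73% is split between Zf-56 (fraction x) and Zf-57 (fraction 0.5673 − x).
Substituting: 55.9163x + 56.9107(0.5673 − x) = 31.9689544
(55.9163 − 56.9107)x = -0.31648571  ⇒  x = 0.31827, y = 0.24903
Zf-56: 31.827%, Zf-57: 24.903%.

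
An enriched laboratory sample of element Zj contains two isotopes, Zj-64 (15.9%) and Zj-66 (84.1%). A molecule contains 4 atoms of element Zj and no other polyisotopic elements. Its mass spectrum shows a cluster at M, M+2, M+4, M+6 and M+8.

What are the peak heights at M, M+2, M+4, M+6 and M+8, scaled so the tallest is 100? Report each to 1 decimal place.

Expanding (0.159 + 0.841)^4:
P(M) = 0.159^4 = 0.000639
P(M+2) = 4 × 0.159^3 × 0.841^1 = 0.013522
P(M+4) = 6 × 0.159^2 × 0.841^2 = 0.107285
P(M+6) = 4 × 0.159^1 × 0.841^3 = 0.378308
P(M+8) = 0.841^4 = 0.500246
The M+8 peak is largest (0.500246); scaling to 100 gives 0.1 : 2.7 : 21.4 : 75.6 : 100.0.

0.1 : 2.7 : 21.4 : 75.6 : 100.0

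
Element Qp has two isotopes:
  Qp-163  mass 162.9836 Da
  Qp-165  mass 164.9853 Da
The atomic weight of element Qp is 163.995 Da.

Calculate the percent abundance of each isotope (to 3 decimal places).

With x = fraction of Qp-163 (so Qp-165 is 1 − x):
162.9836·x + 164.9853·(1 − x) = 163.995
(162.9836 − 164.9853)·x = 163.995 − 164.9853
x = -0.9903 / -2.0017 = 0.49473 → 49.473% Qp-163, 50.527% Qp-165.

Qp-163: 49.473%, Qp-165: 50.527%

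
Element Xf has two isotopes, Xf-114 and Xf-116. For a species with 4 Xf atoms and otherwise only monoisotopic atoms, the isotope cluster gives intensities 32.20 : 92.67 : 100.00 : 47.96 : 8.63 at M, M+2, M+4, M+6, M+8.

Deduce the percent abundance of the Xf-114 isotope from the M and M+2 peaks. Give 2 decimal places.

If p is the fraction of Xf that is Xf-114, then I(M+2)/I(M) = [C(4,1)·p^3·(1−p)] / p^4 = 4·(1−p)/p = 92.67/32.20 = 2.8780
(1−p)/p = 2.8780/4 = 0.7195  ⇒  p = 1/(1 + 0.7195) = 0.5816
Xf-114: 58.16%, Xf-116: 41.84%.

58.16%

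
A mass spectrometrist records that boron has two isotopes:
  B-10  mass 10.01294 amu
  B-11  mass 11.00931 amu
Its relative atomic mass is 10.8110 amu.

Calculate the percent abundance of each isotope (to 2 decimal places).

Let x be the fractional abundance of B-10; then B-11 has abundance 1 − x.
10.01294·x + 11.00931·(1 − x) = 10.8110
(10.01294 − 11.00931)·x = 10.8110 − 11.00931
x = -0.19831 / -0.99637 = 0.19903 → 19.90% B-10, 80.10% B-11.

B-10: 19.90%, B-11: 80.10%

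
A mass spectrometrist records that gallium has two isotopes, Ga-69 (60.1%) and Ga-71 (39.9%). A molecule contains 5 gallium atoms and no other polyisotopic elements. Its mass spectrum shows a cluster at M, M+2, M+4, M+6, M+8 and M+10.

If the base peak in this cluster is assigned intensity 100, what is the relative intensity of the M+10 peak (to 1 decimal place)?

2.9

(0.601 + 0.399)^5 gives M 0.0784, M+2 0.2603, M+4 0.3456, M+6 0.2294, M+8 0.0762, M+10 0.0101; the largest is M+4.
P(M+4) = C(5,2) × 0.601^3 × 0.399^2 = 10 × 0.2170818 × 0.159201 = 0.345596 (base)
P(M+10) = C(5,5) × 0.601^0 × 0.399^5 = 1 × 1.0000 × 0.01011264 = 0.010113
Relative intensity = 0.010113 / 0.345596 × 100 = 2.9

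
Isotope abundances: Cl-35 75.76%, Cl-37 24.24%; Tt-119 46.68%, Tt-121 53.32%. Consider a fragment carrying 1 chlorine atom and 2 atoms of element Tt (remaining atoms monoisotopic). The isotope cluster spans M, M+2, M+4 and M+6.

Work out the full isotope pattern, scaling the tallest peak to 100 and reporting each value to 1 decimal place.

38.4 : 100.0 : 78.2 : 16.0

Chlorine pattern (n=1): 0.7576 : 0.2424
Element Tt pattern (n=2): 0.21790224 : 0.49779552 : 0.28430224
Convolve the two distributions (both contribute in 2-u steps):
  M: 0.7576×0.21790224 = 0.165083
  M+2: 0.7576×0.49779552 + 0.2424×0.21790224 = 0.429949
  M+4: 0.7576×0.28430224 + 0.2424×0.49779552 = 0.336053
  M+6: 0.2424×0.28430224 = 0.068915
Scale to base peak (0.429949) = 100: 38.4 : 100.0 : 78.2 : 16.0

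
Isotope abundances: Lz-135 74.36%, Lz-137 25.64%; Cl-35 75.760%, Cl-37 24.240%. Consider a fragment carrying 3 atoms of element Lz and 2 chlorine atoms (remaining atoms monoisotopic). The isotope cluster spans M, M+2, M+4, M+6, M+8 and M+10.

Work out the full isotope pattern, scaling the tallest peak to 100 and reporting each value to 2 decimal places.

Element Lz pattern (n=3): 0.4111669 : 0.42532219 : 0.14665493 : 0.01685598
Chlorine pattern (n=2): 0.57395776 : 0.36728448 : 0.05875776
Convolve the two distributions (both contribute in 2-u steps):
  M: 0.4111669×0.57395776 = 0.235992
  M+2: 0.4111669×0.36728448 + 0.42532219×0.57395776 = 0.395132
  M+4: 0.4111669×0.05875776 + 0.42532219×0.36728448 + 0.14665493×0.57395776 = 0.264547
  M+6: 0.42532219×0.05875776 + 0.14665493×0.36728448 + 0.01685598×0.57395776 = 0.088530
  M+8: 0.14665493×0.05875776 + 0.01685598×0.36728448 = 0.014808
  M+10: 0.01685598×0.05875776 = 0.000990
Scale to base peak (0.395132) = 100: 59.72 : 100.00 : 66.95 : 22.41 : 3.75 : 0.25

59.72 : 100.00 : 66.95 : 22.41 : 3.75 : 0.25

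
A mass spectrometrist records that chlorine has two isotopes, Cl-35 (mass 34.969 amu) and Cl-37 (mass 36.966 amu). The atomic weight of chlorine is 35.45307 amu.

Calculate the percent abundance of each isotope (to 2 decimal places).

With x = fraction of Cl-35 (so Cl-37 is 1 − x):
34.969·x + 36.966·(1 − x) = 35.45307
(34.969 − 36.966)·x = 35.45307 − 36.966
x = -1.51293 / -1.997 = 0.75760 → 75.76% Cl-35, 24.24% Cl-37.

Cl-35: 75.76%, Cl-37: 24.24%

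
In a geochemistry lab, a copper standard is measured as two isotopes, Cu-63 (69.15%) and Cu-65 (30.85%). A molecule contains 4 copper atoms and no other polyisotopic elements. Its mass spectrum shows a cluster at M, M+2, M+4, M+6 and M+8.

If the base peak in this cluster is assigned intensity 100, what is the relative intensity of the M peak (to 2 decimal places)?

Term probabilities: M 0.2286, M+2 0.4080, M+4 0.2731, M+6 0.0812, M+8 0.0091. Base peak = M+2.
P(M+2) = C(4,1) × 0.6915^3 × 0.3085^1 = 4 × 0.33065611 × 0.3085 = 0.408030 (base)
P(M) = C(4,0) × 0.6915^4 × 0.3085^0 = 1 × 0.2286487 × 1.0000 = 0.228649
Relative intensity = 0.228649 / 0.408030 × 100 = 56.04

56.04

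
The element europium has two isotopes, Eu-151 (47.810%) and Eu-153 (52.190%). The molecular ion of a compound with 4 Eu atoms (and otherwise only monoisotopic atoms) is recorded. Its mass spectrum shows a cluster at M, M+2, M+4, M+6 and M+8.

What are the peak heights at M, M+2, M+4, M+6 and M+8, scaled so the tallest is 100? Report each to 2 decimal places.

Each Eu atom is independently Eu-151 (p = 0.47810) or Eu-153 (q = 0.52190); the cluster is the binomial expansion (p + q)^4.
P(M) = 0.47810^4 = 0.052249
P(M+2) = 4 × 0.47810^3 × 0.52190^1 = 0.228141
P(M+4) = 6 × 0.47810^2 × 0.52190^2 = 0.373563
P(M+6) = 4 × 0.47810^1 × 0.52190^3 = 0.271857
P(M+8) = 0.52190^4 = 0.074191
The M+4 peak is largest (0.373563); scaling to 100 gives 13.99 : 61.07 : 100.00 : 72.77 : 19.86.

13.99 : 61.07 : 100.00 : 72.77 : 19.86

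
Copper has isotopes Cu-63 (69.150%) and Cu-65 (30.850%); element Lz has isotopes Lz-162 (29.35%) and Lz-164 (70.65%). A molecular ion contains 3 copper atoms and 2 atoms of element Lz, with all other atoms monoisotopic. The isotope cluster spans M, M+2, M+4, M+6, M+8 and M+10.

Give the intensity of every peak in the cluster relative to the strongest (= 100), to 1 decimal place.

7.8 : 47.9 : 100.0 : 83.5 : 30.3 : 4.0

Copper pattern (n=3): 0.33065611 : 0.44254842 : 0.19743483 : 0.02936064
Element Lz pattern (n=2): 0.08614225 : 0.4147155 : 0.49914225
Convolve the two distributions (both contribute in 2-u steps):
  M: 0.33065611×0.08614225 = 0.028483
  M+2: 0.33065611×0.4147155 + 0.44254842×0.08614225 = 0.175250
  M+4: 0.33065611×0.49914225 + 0.44254842×0.4147155 + 0.19743483×0.08614225 = 0.365584
  M+6: 0.44254842×0.49914225 + 0.19743483×0.4147155 + 0.02936064×0.08614225 = 0.305303
  M+8: 0.19743483×0.49914225 + 0.02936064×0.4147155 = 0.110724
  M+10: 0.02936064×0.49914225 = 0.014655
Scale to base peak (0.365584) = 100: 7.8 : 47.9 : 100.0 : 83.5 : 30.3 : 4.0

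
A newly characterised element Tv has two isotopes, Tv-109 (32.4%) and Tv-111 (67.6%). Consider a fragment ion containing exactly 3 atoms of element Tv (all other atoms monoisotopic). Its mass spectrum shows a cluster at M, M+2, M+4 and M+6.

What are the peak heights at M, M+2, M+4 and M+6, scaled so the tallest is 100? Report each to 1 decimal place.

Expanding (0.324 + 0.676)^3:
P(M) = 0.324^3 = 0.034012
P(M+2) = 3 × 0.324^2 × 0.676^1 = 0.212891
P(M+4) = 3 × 0.324^1 × 0.676^2 = 0.444181
P(M+6) = 0.676^3 = 0.308916
The M+4 peak is largest (0.444181); scaling to 100 gives 7.7 : 47.9 : 100.0 : 69.5.

7.7 : 47.9 : 100.0 : 69.5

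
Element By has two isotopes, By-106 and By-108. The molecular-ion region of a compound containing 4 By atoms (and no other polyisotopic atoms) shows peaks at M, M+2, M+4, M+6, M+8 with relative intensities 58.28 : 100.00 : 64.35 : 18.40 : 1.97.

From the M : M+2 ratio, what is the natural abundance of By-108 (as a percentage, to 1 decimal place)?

Write p for the By-106 fraction. I(M+2)/I(M) = [C(4,1)·p^3·(1−p)] / p^4 = 4·(1−p)/p = 100.00/58.28 = 1.7159
(1−p)/p = 1.7159/4 = 0.4290  ⇒  p = 1/(1 + 0.4290) = 0.6998
By-106: 70.0%, By-108: 30.0%.

30.0%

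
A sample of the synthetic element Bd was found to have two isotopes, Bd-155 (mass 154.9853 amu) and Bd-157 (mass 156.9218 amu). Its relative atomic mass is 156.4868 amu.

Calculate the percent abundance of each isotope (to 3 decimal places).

Bd-155: 22.463%, Bd-157: 77.537%

Writing the weighted mean with unknown fraction x of Bd-155:
154.9853·x + 156.9218·(1 − x) = 156.4868
(154.9853 − 156.9218)·x = 156.4868 − 156.9218
x = -0.4350 / -1.9365 = 0.22463 → 22.463% Bd-155, 77.537% Bd-157.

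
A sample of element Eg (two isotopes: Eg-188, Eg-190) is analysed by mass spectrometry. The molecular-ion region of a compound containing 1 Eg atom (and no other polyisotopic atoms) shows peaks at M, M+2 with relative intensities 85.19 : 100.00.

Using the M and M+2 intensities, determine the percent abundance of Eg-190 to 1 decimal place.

If p is the fraction of Eg that is Eg-188, then I(M+2)/I(M) = [C(1,1)·p^0·(1−p)] / p^1 = 1·(1−p)/p = 100.00/85.19 = 1.1738
(1−p)/p = 1.1738/1 = 1.1738  ⇒  p = 1/(1 + 1.1738) = 0.4600
Eg-188: 46.0%, Eg-190: 54.0%.

54.0%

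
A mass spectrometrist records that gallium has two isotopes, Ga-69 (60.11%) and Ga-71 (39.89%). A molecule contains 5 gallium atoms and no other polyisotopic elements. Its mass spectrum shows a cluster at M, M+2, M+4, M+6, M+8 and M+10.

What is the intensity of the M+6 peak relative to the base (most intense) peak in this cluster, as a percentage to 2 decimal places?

Term probabilities: M 0.0785, M+2 0.2604, M+4 0.3456, M+6 0.2293, M+8 0.0761, M+10 0.0101. Base peak = M+4.
P(M+4) = C(5,2) × 0.6011^3 × 0.3989^2 = 10 × 0.21719018 × 0.15912121 = 0.345596 (base)
P(M+6) = C(5,3) × 0.6011^2 × 0.3989^3 = 10 × 0.36132121 × 0.06347345 = 0.229343
Relative intensity = 0.229343 / 0.345596 × 100 = 66.36

66.36%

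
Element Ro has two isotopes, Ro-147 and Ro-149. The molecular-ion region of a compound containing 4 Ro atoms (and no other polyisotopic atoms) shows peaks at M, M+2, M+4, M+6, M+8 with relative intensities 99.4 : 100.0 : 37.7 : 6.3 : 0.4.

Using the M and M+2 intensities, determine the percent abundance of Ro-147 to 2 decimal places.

79.90%

Let p = fractional abundance of Ro-147. I(M+2)/I(M) = [C(4,1)·p^3·(1−p)] / p^4 = 4·(1−p)/p = 100.0/99.4 = 1.0060
(1−p)/p = 1.0060/4 = 0.2515  ⇒  p = 1/(1 + 0.2515) = 0.7990
Ro-147: 79.90%, Ro-149: 20.10%.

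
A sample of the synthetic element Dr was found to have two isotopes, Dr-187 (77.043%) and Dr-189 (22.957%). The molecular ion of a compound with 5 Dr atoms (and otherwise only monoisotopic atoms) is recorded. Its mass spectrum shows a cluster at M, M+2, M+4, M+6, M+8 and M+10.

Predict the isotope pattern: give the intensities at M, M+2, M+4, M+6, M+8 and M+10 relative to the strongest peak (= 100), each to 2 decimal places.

Each Dr atom is independently Dr-187 (p = 0.77043) or Dr-189 (q = 0.22957); the cluster is the binomial expansion (p + q)^5.
P(M) = 0.77043^5 = 0.271435
P(M+2) = 5 × 0.77043^4 × 0.22957^1 = 0.404406
P(M+4) = 10 × 0.77043^3 × 0.22957^2 = 0.241007
P(M+6) = 10 × 0.77043^2 × 0.22957^3 = 0.071814
P(M+8) = 5 × 0.77043^1 × 0.22957^4 = 0.010700
P(M+10) = 0.22957^5 = 0.000638
The M+2 peak is largest (0.404406); scaling to 100 gives 67.12 : 100.00 : 59.60 : 17.76 : 2.65 : 0.16.

67.12 : 100.00 : 59.60 : 17.76 : 2.65 : 0.16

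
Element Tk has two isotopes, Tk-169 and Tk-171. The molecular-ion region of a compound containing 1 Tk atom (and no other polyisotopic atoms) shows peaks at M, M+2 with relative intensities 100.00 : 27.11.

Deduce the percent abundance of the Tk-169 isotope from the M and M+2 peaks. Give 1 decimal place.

Let p = fractional abundance of Tk-169. I(M+2)/I(M) = [C(1,1)·p^0·(1−p)] / p^1 = 1·(1−p)/p = 27.11/100.00 = 0.2711
(1−p)/p = 0.2711/1 = 0.2711  ⇒  p = 1/(1 + 0.2711) = 0.7867
Tk-169: 78.7%, Tk-171: 21.3%.

78.7%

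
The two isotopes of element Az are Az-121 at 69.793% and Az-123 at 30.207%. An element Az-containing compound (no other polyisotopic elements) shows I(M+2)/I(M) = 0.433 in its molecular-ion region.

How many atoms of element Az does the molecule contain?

1

For n independent Az atoms, I(M+2)/I(M) = n · (abundance Az-123) / (abundance Az-121) = n · 0.30207/0.69793.
n = 0.433 × 0.69793/0.30207 = 1.00 ≈ 1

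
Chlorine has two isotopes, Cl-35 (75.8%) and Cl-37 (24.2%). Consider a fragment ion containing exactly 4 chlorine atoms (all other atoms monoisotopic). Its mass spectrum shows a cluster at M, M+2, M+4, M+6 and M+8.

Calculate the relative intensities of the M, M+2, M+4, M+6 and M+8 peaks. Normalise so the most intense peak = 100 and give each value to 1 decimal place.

Expanding (0.758 + 0.242)^4:
P(M) = 0.758^4 = 0.330124
P(M+2) = 4 × 0.758^3 × 0.242^1 = 0.421583
P(M+4) = 6 × 0.758^2 × 0.242^2 = 0.201893
P(M+6) = 4 × 0.758^1 × 0.242^3 = 0.042971
P(M+8) = 0.242^4 = 0.003430
The M+2 peak is largest (0.421583); scaling to 100 gives 78.3 : 100.0 : 47.9 : 10.2 : 0.8.

78.3 : 100.0 : 47.9 : 10.2 : 0.8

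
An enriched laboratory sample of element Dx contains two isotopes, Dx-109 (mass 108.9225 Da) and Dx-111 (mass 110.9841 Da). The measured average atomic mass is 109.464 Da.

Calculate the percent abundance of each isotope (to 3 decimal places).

Dx-109: 73.734%, Dx-111: 26.266%

Writing the weighted mean with unknown fraction x of Dx-109:
108.9225·x + 110.9841·(1 − x) = 109.464
(108.9225 − 110.9841)·x = 109.464 − 110.9841
x = -1.5201 / -2.0616 = 0.73734 → 73.734% Dx-109, 26.266% Dx-111.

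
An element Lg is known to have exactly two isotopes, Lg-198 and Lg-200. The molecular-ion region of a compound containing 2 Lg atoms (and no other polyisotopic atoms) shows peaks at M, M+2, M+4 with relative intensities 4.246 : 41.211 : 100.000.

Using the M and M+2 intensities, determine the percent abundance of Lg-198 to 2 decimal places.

17.09%

Let p = fractional abundance of Lg-198. I(M+2)/I(M) = [C(2,1)·p^1·(1−p)] / p^2 = 2·(1−p)/p = 41.211/4.246 = 9.7058
(1−p)/p = 9.7058/2 = 4.8529  ⇒  p = 1/(1 + 4.8529) = 0.1709
Lg-198: 17.09%, Lg-200: 82.91%.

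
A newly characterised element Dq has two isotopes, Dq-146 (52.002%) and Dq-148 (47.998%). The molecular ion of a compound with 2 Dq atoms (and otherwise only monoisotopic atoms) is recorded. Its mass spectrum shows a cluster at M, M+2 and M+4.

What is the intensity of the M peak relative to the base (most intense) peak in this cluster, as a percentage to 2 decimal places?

54.17%

Term probabilities: M 0.2704, M+2 0.4992, M+4 0.2304. Base peak = M+2.
P(M+2) = C(2,1) × 0.52002^1 × 0.47998^1 = 2 × 0.52002 × 0.47998 = 0.499198 (base)
P(M) = C(2,0) × 0.52002^2 × 0.47998^0 = 1 × 0.2704208 × 1.0000 = 0.270421
Relative intensity = 0.270421 / 0.499198 × 100 = 54.17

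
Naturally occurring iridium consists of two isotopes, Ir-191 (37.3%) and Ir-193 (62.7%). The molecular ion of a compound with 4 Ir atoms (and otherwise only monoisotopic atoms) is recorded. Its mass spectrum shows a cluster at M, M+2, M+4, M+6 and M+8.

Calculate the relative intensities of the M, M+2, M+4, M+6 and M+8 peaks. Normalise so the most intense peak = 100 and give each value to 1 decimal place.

Each Ir atom is independently Ir-191 (p = 0.373) or Ir-193 (q = 0.627); the cluster is the binomial expansion (p + q)^4.
P(M) = 0.373^4 = 0.019357
P(M+2) = 4 × 0.373^3 × 0.627^1 = 0.130153
P(M+4) = 6 × 0.373^2 × 0.627^2 = 0.328174
P(M+6) = 4 × 0.373^1 × 0.627^3 = 0.367766
P(M+8) = 0.627^4 = 0.154550
The M+6 peak is largest (0.367766); scaling to 100 gives 5.3 : 35.4 : 89.2 : 100.0 : 42.0.

5.3 : 35.4 : 89.2 : 100.0 : 42.0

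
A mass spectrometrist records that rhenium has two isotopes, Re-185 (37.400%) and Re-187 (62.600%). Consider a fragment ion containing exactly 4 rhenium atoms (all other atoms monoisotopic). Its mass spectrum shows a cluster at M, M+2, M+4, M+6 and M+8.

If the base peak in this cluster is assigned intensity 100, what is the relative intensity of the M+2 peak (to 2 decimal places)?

Term probabilities: M 0.0196, M+2 0.1310, M+4 0.3289, M+6 0.3670, M+8 0.1536. Base peak = M+6.
P(M+6) = C(4,3) × 0.37400^1 × 0.62600^3 = 4 × 0.3740 × 0.24531438 = 0.366990 (base)
P(M+2) = C(4,1) × 0.37400^3 × 0.62600^1 = 4 × 0.05231362 × 0.6260 = 0.130993
Relative intensity = 0.130993 / 0.366990 × 100 = 35.69

35.69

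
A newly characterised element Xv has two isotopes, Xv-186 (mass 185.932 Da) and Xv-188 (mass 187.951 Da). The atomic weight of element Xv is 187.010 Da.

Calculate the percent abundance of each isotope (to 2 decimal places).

Let x be the fractional abundance of Xv-186; then Xv-188 has abundance 1 − x.
185.932·x + 187.951·(1 − x) = 187.010
(185.932 − 187.951)·x = 187.010 − 187.951
x = -0.941 / -2.019 = 0.46607 → 46.61% Xv-186, 53.39% Xv-188.

Xv-186: 46.61%, Xv-188: 53.39%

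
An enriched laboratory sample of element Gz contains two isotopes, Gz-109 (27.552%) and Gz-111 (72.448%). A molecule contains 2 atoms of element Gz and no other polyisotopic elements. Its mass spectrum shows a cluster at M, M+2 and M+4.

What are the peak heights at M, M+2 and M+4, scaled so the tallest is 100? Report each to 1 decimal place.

14.5 : 76.1 : 100.0

The 2 Gz atoms are independent, so intensities follow the terms of (0.27552 + 0.72448)^2.
P(M) = 0.27552^2 = 0.075911
P(M+2) = 2 × 0.27552^1 × 0.72448^1 = 0.399217
P(M+4) = 0.72448^2 = 0.524871
The M+4 peak is largest (0.524871); scaling to 100 gives 14.5 : 76.1 : 100.0.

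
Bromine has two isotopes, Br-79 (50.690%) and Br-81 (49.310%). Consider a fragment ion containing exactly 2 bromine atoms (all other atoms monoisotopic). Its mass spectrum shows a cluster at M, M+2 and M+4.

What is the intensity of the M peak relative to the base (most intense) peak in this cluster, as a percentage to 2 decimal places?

Binomial terms of (0.50690 + 0.49310)^2: M 0.2569, M+2 0.4999, M+4 0.2431 → M+2 is the base peak.
P(M+2) = C(2,1) × 0.50690^1 × 0.49310^1 = 2 × 0.5069 × 0.4931 = 0.499905 (base)
P(M) = C(2,0) × 0.50690^2 × 0.49310^0 = 1 × 0.25694761 × 1.0000 = 0.256948
Relative intensity = 0.256948 / 0.499905 × 100 = 51.40

51.40%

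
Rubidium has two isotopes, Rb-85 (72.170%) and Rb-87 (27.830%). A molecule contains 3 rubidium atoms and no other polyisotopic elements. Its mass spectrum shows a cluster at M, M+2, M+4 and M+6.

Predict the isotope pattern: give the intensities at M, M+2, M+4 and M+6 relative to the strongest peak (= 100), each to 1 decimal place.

86.4 : 100.0 : 38.6 : 5.0

Each Rb atom is independently Rb-85 (p = 0.72170) or Rb-87 (q = 0.27830); the cluster is the binomial expansion (p + q)^3.
P(M) = 0.72170^3 = 0.375898
P(M+2) = 3 × 0.72170^2 × 0.27830^1 = 0.434858
P(M+4) = 3 × 0.72170^1 × 0.27830^2 = 0.167689
P(M+6) = 0.27830^3 = 0.021555
The M+2 peak is largest (0.434858); scaling to 100 gives 86.4 : 100.0 : 38.6 : 5.0.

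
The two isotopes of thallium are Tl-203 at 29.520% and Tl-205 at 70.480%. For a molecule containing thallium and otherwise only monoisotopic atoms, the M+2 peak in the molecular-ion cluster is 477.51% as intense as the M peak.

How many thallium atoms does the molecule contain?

With n Tl atoms, P(M+2)/P(M) = C(n,1)·p^(n−1)q / p^n = n·q/p = n · 0.70480/0.29520.
n = 4.7751 × 0.29520/0.70480 = 2.00 ≈ 2

2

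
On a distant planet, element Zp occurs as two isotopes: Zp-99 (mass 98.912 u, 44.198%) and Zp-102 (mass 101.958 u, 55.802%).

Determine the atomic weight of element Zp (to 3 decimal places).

100.612 u

The abundance-weighted mean is 0.44198 × 98.912 + 0.55802 × 101.958
= 43.7171 + 56.8946 = 100.6117 u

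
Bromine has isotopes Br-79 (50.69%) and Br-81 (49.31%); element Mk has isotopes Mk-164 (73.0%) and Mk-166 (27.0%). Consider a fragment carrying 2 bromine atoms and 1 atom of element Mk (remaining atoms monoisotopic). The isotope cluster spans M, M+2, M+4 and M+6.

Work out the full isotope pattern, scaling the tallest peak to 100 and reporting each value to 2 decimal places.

43.19 : 100.00 : 71.95 : 15.12

Bromine pattern (n=2): 0.25694761 : 0.49990478 : 0.24314761
Element Mk pattern (n=1): 0.7300 : 0.2700
Convolve the two distributions (both contribute in 2-u steps):
  M: 0.25694761×0.7300 = 0.187572
  M+2: 0.25694761×0.2700 + 0.49990478×0.7300 = 0.434306
  M+4: 0.49990478×0.2700 + 0.24314761×0.7300 = 0.312472
  M+6: 0.24314761×0.2700 = 0.065650
Scale to base peak (0.434306) = 100: 43.19 : 100.00 : 71.95 : 15.12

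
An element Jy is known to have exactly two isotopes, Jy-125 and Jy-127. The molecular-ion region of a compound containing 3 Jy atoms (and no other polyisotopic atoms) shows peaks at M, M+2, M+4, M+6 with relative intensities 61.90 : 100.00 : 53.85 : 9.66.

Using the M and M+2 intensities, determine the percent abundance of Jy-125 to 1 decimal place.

65.0%

Let p = fractional abundance of Jy-125. I(M+2)/I(M) = [C(3,1)·p^2·(1−p)] / p^3 = 3·(1−p)/p = 100.00/61.90 = 1.6155
(1−p)/p = 1.6155/3 = 0.5385  ⇒  p = 1/(1 + 0.5385) = 0.6500
Jy-125: 65.0%, Jy-127: 35.0%.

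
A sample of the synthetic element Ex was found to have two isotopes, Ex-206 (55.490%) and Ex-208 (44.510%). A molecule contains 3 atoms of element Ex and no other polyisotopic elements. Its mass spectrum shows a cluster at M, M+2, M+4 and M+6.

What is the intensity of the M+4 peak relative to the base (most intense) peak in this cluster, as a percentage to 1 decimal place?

Binomial terms of (0.55490 + 0.44510)^3: M 0.1709, M+2 0.4112, M+4 0.3298, M+6 0.0882 → M+2 is the base peak.
P(M+2) = C(3,1) × 0.55490^2 × 0.44510^1 = 3 × 0.30791401 × 0.4451 = 0.411158 (base)
P(M+4) = C(3,2) × 0.55490^1 × 0.44510^2 = 3 × 0.5549 × 0.19811401 = 0.329800
Relative intensity = 0.329800 / 0.411158 × 100 = 80.2

80.2%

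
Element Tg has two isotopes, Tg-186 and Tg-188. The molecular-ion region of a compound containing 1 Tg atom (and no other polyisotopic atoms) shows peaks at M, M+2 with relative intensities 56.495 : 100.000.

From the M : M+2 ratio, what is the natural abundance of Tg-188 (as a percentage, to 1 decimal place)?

63.9%

Write p for the Tg-186 fraction. I(M+2)/I(M) = [C(1,1)·p^0·(1−p)] / p^1 = 1·(1−p)/p = 100.000/56.495 = 1.7701
(1−p)/p = 1.7701/1 = 1.7701  ⇒  p = 1/(1 + 1.7701) = 0.3610
Tg-186: 36.1%, Tg-188: 63.9%.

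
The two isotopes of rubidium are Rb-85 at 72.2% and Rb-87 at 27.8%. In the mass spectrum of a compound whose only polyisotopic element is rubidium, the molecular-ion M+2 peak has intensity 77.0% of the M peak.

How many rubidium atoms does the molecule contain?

2

The M+2/M ratio from n Rb atoms is n · q/p = n · 0.278/0.722.
n = 0.770 × 0.722/0.278 = 2.00 ≈ 2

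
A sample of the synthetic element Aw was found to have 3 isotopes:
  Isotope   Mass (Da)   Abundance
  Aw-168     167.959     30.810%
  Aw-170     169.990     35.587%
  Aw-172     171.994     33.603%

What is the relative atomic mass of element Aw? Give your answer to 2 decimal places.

170.04 Da

Ar = Σ fᵢ·mᵢ = 0.30810 × 167.959 + 0.35587 × 169.990 + 0.33603 × 171.994
= 51.7482 + 60.4943 + 57.7951 = 170.0376 Da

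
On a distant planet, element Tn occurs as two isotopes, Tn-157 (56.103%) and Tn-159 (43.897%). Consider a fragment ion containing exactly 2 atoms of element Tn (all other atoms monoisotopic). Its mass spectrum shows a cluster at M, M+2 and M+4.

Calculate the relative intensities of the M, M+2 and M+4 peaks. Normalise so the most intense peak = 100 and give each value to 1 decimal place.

63.9 : 100.0 : 39.1

Expanding (0.56103 + 0.43897)^2:
P(M) = 0.56103^2 = 0.314755
P(M+2) = 2 × 0.56103^1 × 0.43897^1 = 0.492551
P(M+4) = 0.43897^2 = 0.192695
The M+2 peak is largest (0.492551); scaling to 100 gives 63.9 : 100.0 : 39.1.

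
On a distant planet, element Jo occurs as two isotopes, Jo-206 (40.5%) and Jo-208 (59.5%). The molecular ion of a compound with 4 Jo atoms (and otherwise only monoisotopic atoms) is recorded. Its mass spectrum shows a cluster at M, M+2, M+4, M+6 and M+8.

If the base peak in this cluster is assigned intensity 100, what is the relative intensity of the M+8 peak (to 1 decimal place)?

(0.405 + 0.595)^4 gives M 0.0269, M+2 0.1581, M+4 0.3484, M+6 0.3412, M+8 0.1253; the largest is M+4.
P(M+4) = C(4,2) × 0.405^2 × 0.595^2 = 6 × 0.164025 × 0.354025 = 0.348414 (base)
P(M+8) = C(4,4) × 0.405^0 × 0.595^4 = 1 × 1.0000 × 0.1253337 = 0.125334
Relative intensity = 0.125334 / 0.348414 × 100 = 36.0

36.0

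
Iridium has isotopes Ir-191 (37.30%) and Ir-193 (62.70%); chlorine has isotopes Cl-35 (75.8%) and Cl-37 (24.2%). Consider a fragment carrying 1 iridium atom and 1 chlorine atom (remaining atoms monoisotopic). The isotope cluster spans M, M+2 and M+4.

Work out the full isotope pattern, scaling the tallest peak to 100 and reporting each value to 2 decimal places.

49.99 : 100.00 : 26.83

Iridium pattern (n=1): 0.3730 : 0.6270
Chlorine pattern (n=1): 0.7580 : 0.2420
Convolve the two distributions (both contribute in 2-u steps):
  M: 0.3730×0.7580 = 0.282734
  M+2: 0.3730×0.2420 + 0.6270×0.7580 = 0.565532
  M+4: 0.6270×0.2420 = 0.151734
Scale to base peak (0.565532) = 100: 49.99 : 100.00 : 26.83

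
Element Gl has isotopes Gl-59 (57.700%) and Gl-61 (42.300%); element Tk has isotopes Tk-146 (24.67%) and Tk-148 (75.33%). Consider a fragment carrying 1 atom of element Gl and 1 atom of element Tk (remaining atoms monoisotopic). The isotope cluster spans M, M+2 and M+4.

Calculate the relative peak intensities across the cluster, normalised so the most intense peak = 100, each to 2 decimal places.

Element Gl pattern (n=1): 0.5770 : 0.4230
Element Tk pattern (n=1): 0.2467 : 0.7533
Convolve the two distributions (both contribute in 2-u steps):
  M: 0.5770×0.2467 = 0.142346
  M+2: 0.5770×0.7533 + 0.4230×0.2467 = 0.539008
  M+4: 0.4230×0.7533 = 0.318646
Scale to base peak (0.539008) = 100: 26.41 : 100.00 : 59.12

26.41 : 100.00 : 59.12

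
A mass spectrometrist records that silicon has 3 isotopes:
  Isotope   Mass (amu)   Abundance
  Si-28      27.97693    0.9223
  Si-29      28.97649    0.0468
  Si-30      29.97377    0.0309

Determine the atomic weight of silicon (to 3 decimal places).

28.085 amu

The abundance-weighted mean is 0.9223 × 27.97693 + 0.0468 × 28.97649 + 0.0309 × 29.97377
= 25.803123 + 1.356100 + 0.926189 = 28.085412 amu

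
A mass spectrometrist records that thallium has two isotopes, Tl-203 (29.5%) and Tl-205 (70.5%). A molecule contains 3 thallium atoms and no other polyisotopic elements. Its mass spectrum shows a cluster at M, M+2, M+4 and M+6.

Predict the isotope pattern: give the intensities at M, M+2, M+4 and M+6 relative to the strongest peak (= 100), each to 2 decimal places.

Each Tl atom is independently Tl-203 (p = 0.295) or Tl-205 (q = 0.705); the cluster is the binomial expansion (p + q)^3.
P(M) = 0.295^3 = 0.025672
P(M+2) = 3 × 0.295^2 × 0.705^1 = 0.184058
P(M+4) = 3 × 0.295^1 × 0.705^2 = 0.439867
P(M+6) = 0.705^3 = 0.350403
The M+4 peak is largest (0.439867); scaling to 100 gives 5.84 : 41.84 : 100.00 : 79.66.

5.84 : 41.84 : 100.00 : 79.66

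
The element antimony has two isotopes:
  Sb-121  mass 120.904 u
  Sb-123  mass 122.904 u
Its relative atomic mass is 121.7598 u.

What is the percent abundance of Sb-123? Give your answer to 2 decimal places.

42.79%

Let x be the fractional abundance of Sb-121; then Sb-123 has abundance 1 − x.
120.904·x + 122.904·(1 − x) = 121.7598
(120.904 − 122.904)·x = 121.7598 − 122.904
x = -1.1442 / -2.000 = 0.57210 → 57.21% Sb-121, 42.79% Sb-123.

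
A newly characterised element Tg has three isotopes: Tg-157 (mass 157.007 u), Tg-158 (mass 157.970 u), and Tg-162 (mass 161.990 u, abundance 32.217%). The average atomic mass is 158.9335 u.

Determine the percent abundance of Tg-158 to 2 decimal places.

Let x and y be the fractions of Tg-157 and Tg-158. Then x + y = 1 − 0.32217 = 0.67783 and 157.007x + 157.970y = 158.9335 − 0.32217×161.990 = 106.7451817.
Substituting: 157.007x + 157.970(0.67783 − x) = 106.7451817
(157.007 − 157.970)x = -0.3316234  ⇒  x = 0.34436, y = 0.33347
Tg-157: 34.44%, Tg-158: 33.35%.

33.35%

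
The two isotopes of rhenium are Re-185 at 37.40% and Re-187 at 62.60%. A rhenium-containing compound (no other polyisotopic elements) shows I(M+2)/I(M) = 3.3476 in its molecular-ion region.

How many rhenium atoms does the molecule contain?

2

With n Re atoms, P(M+2)/P(M) = C(n,1)·p^(n−1)q / p^n = n·q/p = n · 0.6260/0.3740.
n = 3.3476 × 0.3740/0.6260 = 2.00 ≈ 2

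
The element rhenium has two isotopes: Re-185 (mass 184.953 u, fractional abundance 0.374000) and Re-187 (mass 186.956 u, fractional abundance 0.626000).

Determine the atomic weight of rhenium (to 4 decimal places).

Ar = Σ fᵢ·mᵢ = 0.374000 × 184.953 + 0.626000 × 186.956
= 69.17242 + 117.03446 = 186.20688 u

186.2069 u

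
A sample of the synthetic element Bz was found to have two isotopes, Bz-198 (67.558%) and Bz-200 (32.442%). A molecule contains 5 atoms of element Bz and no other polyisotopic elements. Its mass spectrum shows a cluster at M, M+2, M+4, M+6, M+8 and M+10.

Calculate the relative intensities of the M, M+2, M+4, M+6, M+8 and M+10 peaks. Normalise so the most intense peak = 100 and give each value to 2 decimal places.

Each Bz atom is independently Bz-198 (p = 0.67558) or Bz-200 (q = 0.32442); the cluster is the binomial expansion (p + q)^5.
P(M) = 0.67558^5 = 0.140729
P(M+2) = 5 × 0.67558^4 × 0.32442^1 = 0.337897
P(M+4) = 10 × 0.67558^3 × 0.32442^2 = 0.324523
P(M+6) = 10 × 0.67558^2 × 0.32442^3 = 0.155839
P(M+8) = 5 × 0.67558^1 × 0.32442^4 = 0.037418
P(M+10) = 0.32442^5 = 0.003594
The M+2 peak is largest (0.337897); scaling to 100 gives 41.65 : 100.00 : 96.04 : 46.12 : 11.07 : 1.06.

41.65 : 100.00 : 96.04 : 46.12 : 11.07 : 1.06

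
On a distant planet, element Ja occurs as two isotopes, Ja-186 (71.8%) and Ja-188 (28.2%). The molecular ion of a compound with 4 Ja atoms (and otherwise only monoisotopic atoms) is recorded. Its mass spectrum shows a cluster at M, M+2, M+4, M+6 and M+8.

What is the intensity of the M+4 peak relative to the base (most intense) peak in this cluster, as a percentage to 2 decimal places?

58.91%

Term probabilities: M 0.2658, M+2 0.4175, M+4 0.2460, M+6 0.0644, M+8 0.0063. Base peak = M+2.
P(M+2) = C(4,1) × 0.718^3 × 0.282^1 = 4 × 0.37014623 × 0.2820 = 0.417525 (base)
P(M+4) = C(4,2) × 0.718^2 × 0.282^2 = 6 × 0.515524 × 0.079524 = 0.245979
Relative intensity = 0.245979 / 0.417525 × 100 = 58.91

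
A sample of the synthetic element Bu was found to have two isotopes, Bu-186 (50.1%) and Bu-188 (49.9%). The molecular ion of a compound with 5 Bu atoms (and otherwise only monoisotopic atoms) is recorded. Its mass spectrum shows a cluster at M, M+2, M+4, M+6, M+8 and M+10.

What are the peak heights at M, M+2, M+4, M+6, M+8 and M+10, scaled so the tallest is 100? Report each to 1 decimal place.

The 5 Bu atoms are independent, so intensities follow the terms of (0.501 + 0.499)^5.
P(M) = 0.501^5 = 0.031564
P(M+2) = 5 × 0.501^4 × 0.499^1 = 0.157189
P(M+4) = 10 × 0.501^3 × 0.499^2 = 0.313122
P(M+6) = 10 × 0.501^2 × 0.499^3 = 0.311873
P(M+8) = 5 × 0.501^1 × 0.499^4 = 0.155314
P(M+10) = 0.499^5 = 0.030939
The M+4 peak is largest (0.313122); scaling to 100 gives 10.1 : 50.2 : 100.0 : 99.6 : 49.6 : 9.9.

10.1 : 50.2 : 100.0 : 99.6 : 49.6 : 9.9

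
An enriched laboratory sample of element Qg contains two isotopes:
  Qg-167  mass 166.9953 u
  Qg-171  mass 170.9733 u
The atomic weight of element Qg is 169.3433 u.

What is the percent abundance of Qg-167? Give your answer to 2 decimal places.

With x = fraction of Qg-167 (so Qg-171 is 1 − x):
166.9953·x + 170.9733·(1 − x) = 169.3433
(166.9953 − 170.9733)·x = 169.3433 − 170.9733
x = -1.6300 / -3.9780 = 0.40975 → 40.98% Qg-167, 59.02% Qg-171.

40.98%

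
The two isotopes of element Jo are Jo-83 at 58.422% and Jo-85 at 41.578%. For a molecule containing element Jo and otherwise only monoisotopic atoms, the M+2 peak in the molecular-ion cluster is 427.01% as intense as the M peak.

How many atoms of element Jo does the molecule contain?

6

With n Jo atoms, P(M+2)/P(M) = C(n,1)·p^(n−1)q / p^n = n·q/p = n · 0.41578/0.58422.
n = 4.2701 × 0.58422/0.41578 = 6.00 ≈ 6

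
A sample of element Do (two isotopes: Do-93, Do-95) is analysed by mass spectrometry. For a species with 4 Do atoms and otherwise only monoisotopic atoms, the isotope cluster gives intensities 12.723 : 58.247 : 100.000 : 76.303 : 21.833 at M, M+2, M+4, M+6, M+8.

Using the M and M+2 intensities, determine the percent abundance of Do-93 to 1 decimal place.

Let p = fractional abundance of Do-93. I(M+2)/I(M) = [C(4,1)·p^3·(1−p)] / p^4 = 4·(1−p)/p = 58.247/12.723 = 4.5781
(1−p)/p = 4.5781/4 = 1.1445  ⇒  p = 1/(1 + 1.1445) = 0.4663
Do-93: 46.6%, Do-95: 53.4%.

46.6%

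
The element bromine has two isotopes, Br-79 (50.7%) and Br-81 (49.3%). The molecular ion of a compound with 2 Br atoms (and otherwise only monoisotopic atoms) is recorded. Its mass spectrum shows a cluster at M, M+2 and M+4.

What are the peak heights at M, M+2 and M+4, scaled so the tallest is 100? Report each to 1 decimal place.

The 2 Br atoms are independent, so intensities follow the terms of (0.507 + 0.493)^2.
P(M) = 0.507^2 = 0.257049
P(M+2) = 2 × 0.507^1 × 0.493^1 = 0.499902
P(M+4) = 0.493^2 = 0.243049
The M+2 peak is largest (0.499902); scaling to 100 gives 51.4 : 100.0 : 48.6.

51.4 : 100.0 : 48.6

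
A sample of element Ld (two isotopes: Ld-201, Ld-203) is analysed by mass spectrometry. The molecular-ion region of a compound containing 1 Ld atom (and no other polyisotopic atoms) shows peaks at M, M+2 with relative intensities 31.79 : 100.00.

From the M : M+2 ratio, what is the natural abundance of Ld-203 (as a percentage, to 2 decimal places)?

75.88%

Write p for the Ld-201 fraction. I(M+2)/I(M) = [C(1,1)·p^0·(1−p)] / p^1 = 1·(1−p)/p = 100.00/31.79 = 3.1456
(1−p)/p = 3.1456/1 = 3.1456  ⇒  p = 1/(1 + 3.1456) = 0.2412
Ld-201: 24.12%, Ld-203: 75.88%.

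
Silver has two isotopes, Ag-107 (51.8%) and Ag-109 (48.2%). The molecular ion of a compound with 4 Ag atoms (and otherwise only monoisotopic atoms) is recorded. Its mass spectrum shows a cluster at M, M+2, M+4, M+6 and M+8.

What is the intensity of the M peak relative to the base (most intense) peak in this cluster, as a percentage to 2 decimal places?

Term probabilities: M 0.0720, M+2 0.2680, M+4 0.3740, M+6 0.2320, M+8 0.0540. Base peak = M+4.
P(M+4) = C(4,2) × 0.518^2 × 0.482^2 = 6 × 0.268324 × 0.232324 = 0.374029 (base)
P(M) = C(4,0) × 0.518^4 × 0.482^0 = 1 × 0.07199777 × 1.0000 = 0.071998
Relative intensity = 0.071998 / 0.374029 × 100 = 19.25

19.25%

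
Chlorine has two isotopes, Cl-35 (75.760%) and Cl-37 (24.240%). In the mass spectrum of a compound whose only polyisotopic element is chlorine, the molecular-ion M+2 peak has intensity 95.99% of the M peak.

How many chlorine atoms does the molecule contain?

3

For n independent Cl atoms, I(M+2)/I(M) = n · (abundance Cl-37) / (abundance Cl-35) = n · 0.24240/0.75760.
n = 0.9599 × 0.75760/0.24240 = 3.00 ≈ 3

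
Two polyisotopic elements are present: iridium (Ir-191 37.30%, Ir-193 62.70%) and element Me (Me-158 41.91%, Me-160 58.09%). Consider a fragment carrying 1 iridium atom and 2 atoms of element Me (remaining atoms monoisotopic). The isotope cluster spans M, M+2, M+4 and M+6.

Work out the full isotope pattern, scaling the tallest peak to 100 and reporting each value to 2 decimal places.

Iridium pattern (n=1): 0.3730 : 0.6270
Element Me pattern (n=2): 0.17564481 : 0.48691038 : 0.33744481
Convolve the two distributions (both contribute in 2-u steps):
  M: 0.3730×0.17564481 = 0.065516
  M+2: 0.3730×0.48691038 + 0.6270×0.17564481 = 0.291747
  M+4: 0.3730×0.33744481 + 0.6270×0.48691038 = 0.431160
  M+6: 0.6270×0.33744481 = 0.211578
Scale to base peak (0.431160) = 100: 15.20 : 67.67 : 100.00 : 49.07

15.20 : 67.67 : 100.00 : 49.07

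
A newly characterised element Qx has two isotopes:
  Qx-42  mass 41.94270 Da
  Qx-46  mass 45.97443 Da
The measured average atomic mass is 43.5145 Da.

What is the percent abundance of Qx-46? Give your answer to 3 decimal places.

38.986%

Writing the weighted mean with unknown fraction x of Qx-42:
41.94270·x + 45.97443·(1 − x) = 43.5145
(41.94270 − 45.97443)·x = 43.5145 − 45.97443
x = -2.45993 / -4.03173 = 0.61014 → 61.014% Qx-42, 38.986% Qx-46.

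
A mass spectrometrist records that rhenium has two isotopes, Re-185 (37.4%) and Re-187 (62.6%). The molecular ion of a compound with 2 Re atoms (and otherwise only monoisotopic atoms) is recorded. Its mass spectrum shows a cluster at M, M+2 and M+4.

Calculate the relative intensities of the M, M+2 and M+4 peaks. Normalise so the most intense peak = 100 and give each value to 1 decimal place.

Expanding (0.374 + 0.626)^2:
P(M) = 0.374^2 = 0.139876
P(M+2) = 2 × 0.374^1 × 0.626^1 = 0.468248
P(M+4) = 0.626^2 = 0.391876
The M+2 peak is largest (0.468248); scaling to 100 gives 29.9 : 100.0 : 83.7.

29.9 : 100.0 : 83.7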